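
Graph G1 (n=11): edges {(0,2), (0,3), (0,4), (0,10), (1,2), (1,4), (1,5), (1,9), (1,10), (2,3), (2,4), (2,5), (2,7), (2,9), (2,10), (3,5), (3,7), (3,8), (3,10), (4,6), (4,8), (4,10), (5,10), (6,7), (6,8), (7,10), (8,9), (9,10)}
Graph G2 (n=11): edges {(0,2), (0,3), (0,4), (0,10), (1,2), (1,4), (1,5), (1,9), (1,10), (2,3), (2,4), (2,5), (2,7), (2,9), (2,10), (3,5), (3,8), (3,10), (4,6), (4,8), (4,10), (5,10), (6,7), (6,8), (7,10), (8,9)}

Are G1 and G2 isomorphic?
No, not isomorphic

The graphs are NOT isomorphic.

Counting edges: G1 has 28 edge(s); G2 has 26 edge(s).
Edge count is an isomorphism invariant (a bijection on vertices induces a bijection on edges), so differing edge counts rule out isomorphism.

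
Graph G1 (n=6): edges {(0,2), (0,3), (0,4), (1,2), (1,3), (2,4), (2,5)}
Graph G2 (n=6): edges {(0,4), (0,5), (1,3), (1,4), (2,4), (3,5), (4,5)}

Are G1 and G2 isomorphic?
Yes, isomorphic

The graphs are isomorphic.
One valid mapping φ: V(G1) → V(G2): 0→5, 1→1, 2→4, 3→3, 4→0, 5→2

Verify φ preserves adjacency — for each edge of G1, its image is an edge of G2:
  (0,2) → (φ(0),φ(2)) = (4,5) ∈ E(G2) ✓
  (0,3) → (φ(0),φ(3)) = (3,5) ∈ E(G2) ✓
  (0,4) → (φ(0),φ(4)) = (0,5) ∈ E(G2) ✓
  (1,2) → (φ(1),φ(2)) = (1,4) ∈ E(G2) ✓
  (1,3) → (φ(1),φ(3)) = (1,3) ∈ E(G2) ✓
  (2,4) → (φ(2),φ(4)) = (0,4) ∈ E(G2) ✓
  (2,5) → (φ(2),φ(5)) = (2,4) ∈ E(G2) ✓
All 7 edges of G1 map to edges of G2, and |E(G1)| = |E(G2)| = 7, so φ is a bijection on edges as well as vertices. Hence G1 ≅ G2.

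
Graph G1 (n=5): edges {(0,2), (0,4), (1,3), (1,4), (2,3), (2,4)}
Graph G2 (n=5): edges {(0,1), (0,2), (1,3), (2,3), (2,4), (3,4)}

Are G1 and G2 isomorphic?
Yes, isomorphic

The graphs are isomorphic.
One valid mapping φ: V(G1) → V(G2): 0→4, 1→0, 2→3, 3→1, 4→2

Verify φ preserves adjacency — for each edge of G1, its image is an edge of G2:
  (0,2) → (φ(0),φ(2)) = (3,4) ∈ E(G2) ✓
  (0,4) → (φ(0),φ(4)) = (2,4) ∈ E(G2) ✓
  (1,3) → (φ(1),φ(3)) = (0,1) ∈ E(G2) ✓
  (1,4) → (φ(1),φ(4)) = (0,2) ∈ E(G2) ✓
  (2,3) → (φ(2),φ(3)) = (1,3) ∈ E(G2) ✓
  (2,4) → (φ(2),φ(4)) = (2,3) ∈ E(G2) ✓
All 6 edges of G1 map to edges of G2, and |E(G1)| = |E(G2)| = 6, so φ is a bijection on edges as well as vertices. Hence G1 ≅ G2.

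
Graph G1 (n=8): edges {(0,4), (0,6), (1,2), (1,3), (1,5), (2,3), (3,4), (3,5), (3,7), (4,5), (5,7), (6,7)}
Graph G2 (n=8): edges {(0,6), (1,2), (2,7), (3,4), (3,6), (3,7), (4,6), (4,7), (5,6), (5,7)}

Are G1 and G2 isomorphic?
No, not isomorphic

The graphs are NOT isomorphic.

Degrees in G1: deg(0)=2, deg(1)=3, deg(2)=2, deg(3)=5, deg(4)=3, deg(5)=4, deg(6)=2, deg(7)=3.
Sorted degree sequence of G1: [5, 4, 3, 3, 3, 2, 2, 2].
Degrees in G2: deg(0)=1, deg(1)=1, deg(2)=2, deg(3)=3, deg(4)=3, deg(5)=2, deg(6)=4, deg(7)=4.
Sorted degree sequence of G2: [4, 4, 3, 3, 2, 2, 1, 1].
The (sorted) degree sequence is an isomorphism invariant, so since G1 and G2 have different degree sequences they cannot be isomorphic.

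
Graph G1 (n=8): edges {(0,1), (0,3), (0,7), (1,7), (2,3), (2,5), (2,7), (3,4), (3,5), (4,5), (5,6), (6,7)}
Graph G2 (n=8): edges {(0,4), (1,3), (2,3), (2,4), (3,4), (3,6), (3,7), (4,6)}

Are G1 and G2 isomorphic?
No, not isomorphic

The graphs are NOT isomorphic.

Counting triangles (3-cliques): G1 has 3, G2 has 2.
Triangle count is an isomorphism invariant, so differing triangle counts rule out isomorphism.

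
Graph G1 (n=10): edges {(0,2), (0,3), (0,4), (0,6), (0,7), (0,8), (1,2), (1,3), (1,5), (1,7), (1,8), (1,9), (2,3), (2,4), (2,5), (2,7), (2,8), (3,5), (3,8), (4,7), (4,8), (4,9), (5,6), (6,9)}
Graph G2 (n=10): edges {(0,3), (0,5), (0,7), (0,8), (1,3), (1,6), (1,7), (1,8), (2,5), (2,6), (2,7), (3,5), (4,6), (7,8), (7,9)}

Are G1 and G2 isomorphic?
No, not isomorphic

The graphs are NOT isomorphic.

Degrees in G1: deg(0)=6, deg(1)=6, deg(2)=7, deg(3)=5, deg(4)=5, deg(5)=4, deg(6)=3, deg(7)=4, deg(8)=5, deg(9)=3.
Sorted degree sequence of G1: [7, 6, 6, 5, 5, 5, 4, 4, 3, 3].
Degrees in G2: deg(0)=4, deg(1)=4, deg(2)=3, deg(3)=3, deg(4)=1, deg(5)=3, deg(6)=3, deg(7)=5, deg(8)=3, deg(9)=1.
Sorted degree sequence of G2: [5, 4, 4, 3, 3, 3, 3, 3, 1, 1].
The (sorted) degree sequence is an isomorphism invariant, so since G1 and G2 have different degree sequences they cannot be isomorphic.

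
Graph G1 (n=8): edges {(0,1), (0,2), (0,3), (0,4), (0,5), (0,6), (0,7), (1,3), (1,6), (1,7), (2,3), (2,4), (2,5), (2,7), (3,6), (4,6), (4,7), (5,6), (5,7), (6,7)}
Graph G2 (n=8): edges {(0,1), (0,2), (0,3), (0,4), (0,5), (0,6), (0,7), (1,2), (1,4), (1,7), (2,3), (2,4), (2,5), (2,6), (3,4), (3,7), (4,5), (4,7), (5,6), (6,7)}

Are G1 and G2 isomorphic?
Yes, isomorphic

The graphs are isomorphic.
One valid mapping φ: V(G1) → V(G2): 0→0, 1→5, 2→7, 3→6, 4→3, 5→1, 6→2, 7→4

Verify φ preserves adjacency — for each edge of G1, its image is an edge of G2:
  (0,1) → (φ(0),φ(1)) = (0,5) ∈ E(G2) ✓
  (0,2) → (φ(0),φ(2)) = (0,7) ∈ E(G2) ✓
  (0,3) → (φ(0),φ(3)) = (0,6) ∈ E(G2) ✓
  (0,4) → (φ(0),φ(4)) = (0,3) ∈ E(G2) ✓
  (0,5) → (φ(0),φ(5)) = (0,1) ∈ E(G2) ✓
  (0,6) → (φ(0),φ(6)) = (0,2) ∈ E(G2) ✓
  (0,7) → (φ(0),φ(7)) = (0,4) ∈ E(G2) ✓
  (1,3) → (φ(1),φ(3)) = (5,6) ∈ E(G2) ✓
  (1,6) → (φ(1),φ(6)) = (2,5) ∈ E(G2) ✓
  (1,7) → (φ(1),φ(7)) = (4,5) ∈ E(G2) ✓
  (2,3) → (φ(2),φ(3)) = (6,7) ∈ E(G2) ✓
  (2,4) → (φ(2),φ(4)) = (3,7) ∈ E(G2) ✓
  (2,5) → (φ(2),φ(5)) = (1,7) ∈ E(G2) ✓
  (2,7) → (φ(2),φ(7)) = (4,7) ∈ E(G2) ✓
  (3,6) → (φ(3),φ(6)) = (2,6) ∈ E(G2) ✓
  (4,6) → (φ(4),φ(6)) = (2,3) ∈ E(G2) ✓
  (4,7) → (φ(4),φ(7)) = (3,4) ∈ E(G2) ✓
  (5,6) → (φ(5),φ(6)) = (1,2) ∈ E(G2) ✓
  (5,7) → (φ(5),φ(7)) = (1,4) ∈ E(G2) ✓
  (6,7) → (φ(6),φ(7)) = (2,4) ∈ E(G2) ✓
All 20 edges of G1 map to edges of G2, and |E(G1)| = |E(G2)| = 20, so φ is a bijection on edges as well as vertices. Hence G1 ≅ G2.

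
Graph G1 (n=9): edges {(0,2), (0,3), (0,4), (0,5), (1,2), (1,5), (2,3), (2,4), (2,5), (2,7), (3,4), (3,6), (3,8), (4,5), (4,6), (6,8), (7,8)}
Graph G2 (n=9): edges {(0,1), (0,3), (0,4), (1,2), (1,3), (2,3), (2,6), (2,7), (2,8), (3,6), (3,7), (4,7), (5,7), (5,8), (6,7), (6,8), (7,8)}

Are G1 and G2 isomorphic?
Yes, isomorphic

The graphs are isomorphic.
One valid mapping φ: V(G1) → V(G2): 0→6, 1→5, 2→7, 3→3, 4→2, 5→8, 6→1, 7→4, 8→0

Verify φ preserves adjacency — for each edge of G1, its image is an edge of G2:
  (0,2) → (φ(0),φ(2)) = (6,7) ∈ E(G2) ✓
  (0,3) → (φ(0),φ(3)) = (3,6) ∈ E(G2) ✓
  (0,4) → (φ(0),φ(4)) = (2,6) ∈ E(G2) ✓
  (0,5) → (φ(0),φ(5)) = (6,8) ∈ E(G2) ✓
  (1,2) → (φ(1),φ(2)) = (5,7) ∈ E(G2) ✓
  (1,5) → (φ(1),φ(5)) = (5,8) ∈ E(G2) ✓
  (2,3) → (φ(2),φ(3)) = (3,7) ∈ E(G2) ✓
  (2,4) → (φ(2),φ(4)) = (2,7) ∈ E(G2) ✓
  (2,5) → (φ(2),φ(5)) = (7,8) ∈ E(G2) ✓
  (2,7) → (φ(2),φ(7)) = (4,7) ∈ E(G2) ✓
  (3,4) → (φ(3),φ(4)) = (2,3) ∈ E(G2) ✓
  (3,6) → (φ(3),φ(6)) = (1,3) ∈ E(G2) ✓
  (3,8) → (φ(3),φ(8)) = (0,3) ∈ E(G2) ✓
  (4,5) → (φ(4),φ(5)) = (2,8) ∈ E(G2) ✓
  (4,6) → (φ(4),φ(6)) = (1,2) ∈ E(G2) ✓
  (6,8) → (φ(6),φ(8)) = (0,1) ∈ E(G2) ✓
  (7,8) → (φ(7),φ(8)) = (0,4) ∈ E(G2) ✓
All 17 edges of G1 map to edges of G2, and |E(G1)| = |E(G2)| = 17, so φ is a bijection on edges as well as vertices. Hence G1 ≅ G2.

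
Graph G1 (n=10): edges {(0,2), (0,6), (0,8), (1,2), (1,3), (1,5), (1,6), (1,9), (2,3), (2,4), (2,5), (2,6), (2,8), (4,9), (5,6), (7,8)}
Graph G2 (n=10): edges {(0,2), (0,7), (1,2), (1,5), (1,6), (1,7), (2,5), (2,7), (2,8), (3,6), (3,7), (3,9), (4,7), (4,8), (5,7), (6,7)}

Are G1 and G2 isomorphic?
Yes, isomorphic

The graphs are isomorphic.
One valid mapping φ: V(G1) → V(G2): 0→6, 1→2, 2→7, 3→0, 4→4, 5→5, 6→1, 7→9, 8→3, 9→8

Verify φ preserves adjacency — for each edge of G1, its image is an edge of G2:
  (0,2) → (φ(0),φ(2)) = (6,7) ∈ E(G2) ✓
  (0,6) → (φ(0),φ(6)) = (1,6) ∈ E(G2) ✓
  (0,8) → (φ(0),φ(8)) = (3,6) ∈ E(G2) ✓
  (1,2) → (φ(1),φ(2)) = (2,7) ∈ E(G2) ✓
  (1,3) → (φ(1),φ(3)) = (0,2) ∈ E(G2) ✓
  (1,5) → (φ(1),φ(5)) = (2,5) ∈ E(G2) ✓
  (1,6) → (φ(1),φ(6)) = (1,2) ∈ E(G2) ✓
  (1,9) → (φ(1),φ(9)) = (2,8) ∈ E(G2) ✓
  (2,3) → (φ(2),φ(3)) = (0,7) ∈ E(G2) ✓
  (2,4) → (φ(2),φ(4)) = (4,7) ∈ E(G2) ✓
  (2,5) → (φ(2),φ(5)) = (5,7) ∈ E(G2) ✓
  (2,6) → (φ(2),φ(6)) = (1,7) ∈ E(G2) ✓
  (2,8) → (φ(2),φ(8)) = (3,7) ∈ E(G2) ✓
  (4,9) → (φ(4),φ(9)) = (4,8) ∈ E(G2) ✓
  (5,6) → (φ(5),φ(6)) = (1,5) ∈ E(G2) ✓
  (7,8) → (φ(7),φ(8)) = (3,9) ∈ E(G2) ✓
All 16 edges of G1 map to edges of G2, and |E(G1)| = |E(G2)| = 16, so φ is a bijection on edges as well as vertices. Hence G1 ≅ G2.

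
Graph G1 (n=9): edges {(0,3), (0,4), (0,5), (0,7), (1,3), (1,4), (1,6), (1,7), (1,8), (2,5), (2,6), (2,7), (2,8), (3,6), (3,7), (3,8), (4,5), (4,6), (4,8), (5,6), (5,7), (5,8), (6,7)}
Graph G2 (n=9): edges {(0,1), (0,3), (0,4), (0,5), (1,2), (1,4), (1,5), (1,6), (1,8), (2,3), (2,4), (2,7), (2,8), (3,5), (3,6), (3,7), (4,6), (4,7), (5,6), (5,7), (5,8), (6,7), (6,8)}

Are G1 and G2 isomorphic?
Yes, isomorphic

The graphs are isomorphic.
One valid mapping φ: V(G1) → V(G2): 0→0, 1→7, 2→8, 3→3, 4→4, 5→1, 6→6, 7→5, 8→2

Verify φ preserves adjacency — for each edge of G1, its image is an edge of G2:
  (0,3) → (φ(0),φ(3)) = (0,3) ∈ E(G2) ✓
  (0,4) → (φ(0),φ(4)) = (0,4) ∈ E(G2) ✓
  (0,5) → (φ(0),φ(5)) = (0,1) ∈ E(G2) ✓
  (0,7) → (φ(0),φ(7)) = (0,5) ∈ E(G2) ✓
  (1,3) → (φ(1),φ(3)) = (3,7) ∈ E(G2) ✓
  (1,4) → (φ(1),φ(4)) = (4,7) ∈ E(G2) ✓
  (1,6) → (φ(1),φ(6)) = (6,7) ∈ E(G2) ✓
  (1,7) → (φ(1),φ(7)) = (5,7) ∈ E(G2) ✓
  (1,8) → (φ(1),φ(8)) = (2,7) ∈ E(G2) ✓
  (2,5) → (φ(2),φ(5)) = (1,8) ∈ E(G2) ✓
  (2,6) → (φ(2),φ(6)) = (6,8) ∈ E(G2) ✓
  (2,7) → (φ(2),φ(7)) = (5,8) ∈ E(G2) ✓
  (2,8) → (φ(2),φ(8)) = (2,8) ∈ E(G2) ✓
  (3,6) → (φ(3),φ(6)) = (3,6) ∈ E(G2) ✓
  (3,7) → (φ(3),φ(7)) = (3,5) ∈ E(G2) ✓
  (3,8) → (φ(3),φ(8)) = (2,3) ∈ E(G2) ✓
  (4,5) → (φ(4),φ(5)) = (1,4) ∈ E(G2) ✓
  (4,6) → (φ(4),φ(6)) = (4,6) ∈ E(G2) ✓
  (4,8) → (φ(4),φ(8)) = (2,4) ∈ E(G2) ✓
  (5,6) → (φ(5),φ(6)) = (1,6) ∈ E(G2) ✓
  (5,7) → (φ(5),φ(7)) = (1,5) ∈ E(G2) ✓
  (5,8) → (φ(5),φ(8)) = (1,2) ∈ E(G2) ✓
  (6,7) → (φ(6),φ(7)) = (5,6) ∈ E(G2) ✓
All 23 edges of G1 map to edges of G2, and |E(G1)| = |E(G2)| = 23, so φ is a bijection on edges as well as vertices. Hence G1 ≅ G2.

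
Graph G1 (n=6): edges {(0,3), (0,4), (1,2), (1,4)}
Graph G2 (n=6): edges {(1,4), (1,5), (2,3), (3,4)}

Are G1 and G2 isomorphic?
Yes, isomorphic

The graphs are isomorphic.
One valid mapping φ: V(G1) → V(G2): 0→1, 1→3, 2→2, 3→5, 4→4, 5→0

Verify φ preserves adjacency — for each edge of G1, its image is an edge of G2:
  (0,3) → (φ(0),φ(3)) = (1,5) ∈ E(G2) ✓
  (0,4) → (φ(0),φ(4)) = (1,4) ∈ E(G2) ✓
  (1,2) → (φ(1),φ(2)) = (2,3) ∈ E(G2) ✓
  (1,4) → (φ(1),φ(4)) = (3,4) ∈ E(G2) ✓
All 4 edges of G1 map to edges of G2, and |E(G1)| = |E(G2)| = 4, so φ is a bijection on edges as well as vertices. Hence G1 ≅ G2.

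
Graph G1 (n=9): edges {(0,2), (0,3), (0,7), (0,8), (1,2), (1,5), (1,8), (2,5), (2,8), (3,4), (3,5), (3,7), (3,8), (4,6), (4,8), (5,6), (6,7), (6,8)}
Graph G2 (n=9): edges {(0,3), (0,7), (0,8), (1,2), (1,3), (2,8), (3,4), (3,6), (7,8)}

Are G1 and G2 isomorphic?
No, not isomorphic

The graphs are NOT isomorphic.

Degrees in G1: deg(0)=4, deg(1)=3, deg(2)=4, deg(3)=5, deg(4)=3, deg(5)=4, deg(6)=4, deg(7)=3, deg(8)=6.
Sorted degree sequence of G1: [6, 5, 4, 4, 4, 4, 3, 3, 3].
Degrees in G2: deg(0)=3, deg(1)=2, deg(2)=2, deg(3)=4, deg(4)=1, deg(5)=0, deg(6)=1, deg(7)=2, deg(8)=3.
Sorted degree sequence of G2: [4, 3, 3, 2, 2, 2, 1, 1, 0].
The (sorted) degree sequence is an isomorphism invariant, so since G1 and G2 have different degree sequences they cannot be isomorphic.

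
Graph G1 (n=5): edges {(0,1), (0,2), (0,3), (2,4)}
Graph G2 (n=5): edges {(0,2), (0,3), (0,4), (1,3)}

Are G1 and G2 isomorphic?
Yes, isomorphic

The graphs are isomorphic.
One valid mapping φ: V(G1) → V(G2): 0→0, 1→2, 2→3, 3→4, 4→1

Verify φ preserves adjacency — for each edge of G1, its image is an edge of G2:
  (0,1) → (φ(0),φ(1)) = (0,2) ∈ E(G2) ✓
  (0,2) → (φ(0),φ(2)) = (0,3) ∈ E(G2) ✓
  (0,3) → (φ(0),φ(3)) = (0,4) ∈ E(G2) ✓
  (2,4) → (φ(2),φ(4)) = (1,3) ∈ E(G2) ✓
All 4 edges of G1 map to edges of G2, and |E(G1)| = |E(G2)| = 4, so φ is a bijection on edges as well as vertices. Hence G1 ≅ G2.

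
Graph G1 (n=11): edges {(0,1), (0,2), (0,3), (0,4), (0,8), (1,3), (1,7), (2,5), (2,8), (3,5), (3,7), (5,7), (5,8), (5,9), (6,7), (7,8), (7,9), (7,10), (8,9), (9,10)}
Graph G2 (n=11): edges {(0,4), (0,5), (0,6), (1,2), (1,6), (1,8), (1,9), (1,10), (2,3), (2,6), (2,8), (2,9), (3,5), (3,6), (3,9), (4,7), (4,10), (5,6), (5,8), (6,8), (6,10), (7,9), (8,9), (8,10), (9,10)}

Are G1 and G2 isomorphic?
No, not isomorphic

The graphs are NOT isomorphic.

Degrees in G1: deg(0)=5, deg(1)=3, deg(2)=3, deg(3)=4, deg(4)=1, deg(5)=5, deg(6)=1, deg(7)=7, deg(8)=5, deg(9)=4, deg(10)=2.
Sorted degree sequence of G1: [7, 5, 5, 5, 4, 4, 3, 3, 2, 1, 1].
Degrees in G2: deg(0)=3, deg(1)=5, deg(2)=5, deg(3)=4, deg(4)=3, deg(5)=4, deg(6)=7, deg(7)=2, deg(8)=6, deg(9)=6, deg(10)=5.
Sorted degree sequence of G2: [7, 6, 6, 5, 5, 5, 4, 4, 3, 3, 2].
The (sorted) degree sequence is an isomorphism invariant, so since G1 and G2 have different degree sequences they cannot be isomorphic.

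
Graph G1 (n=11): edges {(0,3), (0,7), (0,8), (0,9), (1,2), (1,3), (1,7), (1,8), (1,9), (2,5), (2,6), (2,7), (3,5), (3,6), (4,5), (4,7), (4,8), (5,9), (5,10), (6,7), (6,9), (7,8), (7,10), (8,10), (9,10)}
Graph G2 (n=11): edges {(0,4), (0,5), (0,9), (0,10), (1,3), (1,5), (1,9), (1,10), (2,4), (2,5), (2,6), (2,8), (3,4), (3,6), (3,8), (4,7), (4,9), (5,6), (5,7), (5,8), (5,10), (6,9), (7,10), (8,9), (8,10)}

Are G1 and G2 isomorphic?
Yes, isomorphic

The graphs are isomorphic.
One valid mapping φ: V(G1) → V(G2): 0→1, 1→8, 2→2, 3→3, 4→7, 5→4, 6→6, 7→5, 8→10, 9→9, 10→0

Verify φ preserves adjacency — for each edge of G1, its image is an edge of G2:
  (0,3) → (φ(0),φ(3)) = (1,3) ∈ E(G2) ✓
  (0,7) → (φ(0),φ(7)) = (1,5) ∈ E(G2) ✓
  (0,8) → (φ(0),φ(8)) = (1,10) ∈ E(G2) ✓
  (0,9) → (φ(0),φ(9)) = (1,9) ∈ E(G2) ✓
  (1,2) → (φ(1),φ(2)) = (2,8) ∈ E(G2) ✓
  (1,3) → (φ(1),φ(3)) = (3,8) ∈ E(G2) ✓
  (1,7) → (φ(1),φ(7)) = (5,8) ∈ E(G2) ✓
  (1,8) → (φ(1),φ(8)) = (8,10) ∈ E(G2) ✓
  (1,9) → (φ(1),φ(9)) = (8,9) ∈ E(G2) ✓
  (2,5) → (φ(2),φ(5)) = (2,4) ∈ E(G2) ✓
  (2,6) → (φ(2),φ(6)) = (2,6) ∈ E(G2) ✓
  (2,7) → (φ(2),φ(7)) = (2,5) ∈ E(G2) ✓
  (3,5) → (φ(3),φ(5)) = (3,4) ∈ E(G2) ✓
  (3,6) → (φ(3),φ(6)) = (3,6) ∈ E(G2) ✓
  (4,5) → (φ(4),φ(5)) = (4,7) ∈ E(G2) ✓
  (4,7) → (φ(4),φ(7)) = (5,7) ∈ E(G2) ✓
  (4,8) → (φ(4),φ(8)) = (7,10) ∈ E(G2) ✓
  (5,9) → (φ(5),φ(9)) = (4,9) ∈ E(G2) ✓
  (5,10) → (φ(5),φ(10)) = (0,4) ∈ E(G2) ✓
  (6,7) → (φ(6),φ(7)) = (5,6) ∈ E(G2) ✓
  (6,9) → (φ(6),φ(9)) = (6,9) ∈ E(G2) ✓
  (7,8) → (φ(7),φ(8)) = (5,10) ∈ E(G2) ✓
  (7,10) → (φ(7),φ(10)) = (0,5) ∈ E(G2) ✓
  (8,10) → (φ(8),φ(10)) = (0,10) ∈ E(G2) ✓
  (9,10) → (φ(9),φ(10)) = (0,9) ∈ E(G2) ✓
All 25 edges of G1 map to edges of G2, and |E(G1)| = |E(G2)| = 25, so φ is a bijection on edges as well as vertices. Hence G1 ≅ G2.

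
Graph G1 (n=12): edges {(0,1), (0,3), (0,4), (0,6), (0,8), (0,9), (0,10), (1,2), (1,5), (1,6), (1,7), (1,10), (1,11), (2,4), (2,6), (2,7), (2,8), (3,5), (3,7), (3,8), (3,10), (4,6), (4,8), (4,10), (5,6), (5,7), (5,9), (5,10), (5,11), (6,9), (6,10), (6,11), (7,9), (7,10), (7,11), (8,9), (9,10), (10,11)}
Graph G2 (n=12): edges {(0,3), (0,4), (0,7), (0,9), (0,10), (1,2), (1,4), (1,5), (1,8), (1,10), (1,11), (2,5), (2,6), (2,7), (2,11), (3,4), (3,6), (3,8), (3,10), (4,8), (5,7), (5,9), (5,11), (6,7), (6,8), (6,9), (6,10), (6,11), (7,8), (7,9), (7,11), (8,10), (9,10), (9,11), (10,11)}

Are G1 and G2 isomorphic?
No, not isomorphic

The graphs are NOT isomorphic.

Degrees in G1: deg(0)=7, deg(1)=7, deg(2)=5, deg(3)=5, deg(4)=5, deg(5)=7, deg(6)=8, deg(7)=7, deg(8)=5, deg(9)=6, deg(10)=9, deg(11)=5.
Sorted degree sequence of G1: [9, 8, 7, 7, 7, 7, 6, 5, 5, 5, 5, 5].
Degrees in G2: deg(0)=5, deg(1)=6, deg(2)=5, deg(3)=5, deg(4)=4, deg(5)=5, deg(6)=7, deg(7)=7, deg(8)=6, deg(9)=6, deg(10)=7, deg(11)=7.
Sorted degree sequence of G2: [7, 7, 7, 7, 6, 6, 6, 5, 5, 5, 5, 4].
The (sorted) degree sequence is an isomorphism invariant, so since G1 and G2 have different degree sequences they cannot be isomorphic.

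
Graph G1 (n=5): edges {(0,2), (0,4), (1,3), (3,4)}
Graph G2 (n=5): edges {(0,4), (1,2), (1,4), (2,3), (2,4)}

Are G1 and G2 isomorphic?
No, not isomorphic

The graphs are NOT isomorphic.

Counting triangles (3-cliques): G1 has 0, G2 has 1.
Triangle count is an isomorphism invariant, so differing triangle counts rule out isomorphism.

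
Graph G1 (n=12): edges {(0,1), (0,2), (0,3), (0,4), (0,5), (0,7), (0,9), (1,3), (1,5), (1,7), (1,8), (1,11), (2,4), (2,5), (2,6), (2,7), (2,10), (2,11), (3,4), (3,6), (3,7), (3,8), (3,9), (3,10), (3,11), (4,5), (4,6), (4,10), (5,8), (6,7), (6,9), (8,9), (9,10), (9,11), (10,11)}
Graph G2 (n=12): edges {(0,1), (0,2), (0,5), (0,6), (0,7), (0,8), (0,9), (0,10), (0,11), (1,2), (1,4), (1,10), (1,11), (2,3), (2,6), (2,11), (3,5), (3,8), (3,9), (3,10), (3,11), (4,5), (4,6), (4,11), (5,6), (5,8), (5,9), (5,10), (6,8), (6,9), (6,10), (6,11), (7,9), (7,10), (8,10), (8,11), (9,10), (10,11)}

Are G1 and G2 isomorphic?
No, not isomorphic

The graphs are NOT isomorphic.

Degrees in G1: deg(0)=7, deg(1)=6, deg(2)=7, deg(3)=9, deg(4)=6, deg(5)=5, deg(6)=5, deg(7)=5, deg(8)=4, deg(9)=6, deg(10)=5, deg(11)=5.
Sorted degree sequence of G1: [9, 7, 7, 6, 6, 6, 5, 5, 5, 5, 5, 4].
Degrees in G2: deg(0)=9, deg(1)=5, deg(2)=5, deg(3)=6, deg(4)=4, deg(5)=7, deg(6)=8, deg(7)=3, deg(8)=6, deg(9)=6, deg(10)=9, deg(11)=8.
Sorted degree sequence of G2: [9, 9, 8, 8, 7, 6, 6, 6, 5, 5, 4, 3].
The (sorted) degree sequence is an isomorphism invariant, so since G1 and G2 have different degree sequences they cannot be isomorphic.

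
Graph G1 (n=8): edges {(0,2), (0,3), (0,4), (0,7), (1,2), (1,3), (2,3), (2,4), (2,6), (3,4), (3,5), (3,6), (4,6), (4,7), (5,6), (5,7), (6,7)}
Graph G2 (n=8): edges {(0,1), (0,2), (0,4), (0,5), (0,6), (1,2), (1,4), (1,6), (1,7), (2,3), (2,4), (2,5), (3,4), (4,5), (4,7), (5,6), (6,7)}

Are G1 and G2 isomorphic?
Yes, isomorphic

The graphs are isomorphic.
One valid mapping φ: V(G1) → V(G2): 0→5, 1→3, 2→2, 3→4, 4→0, 5→7, 6→1, 7→6

Verify φ preserves adjacency — for each edge of G1, its image is an edge of G2:
  (0,2) → (φ(0),φ(2)) = (2,5) ∈ E(G2) ✓
  (0,3) → (φ(0),φ(3)) = (4,5) ∈ E(G2) ✓
  (0,4) → (φ(0),φ(4)) = (0,5) ∈ E(G2) ✓
  (0,7) → (φ(0),φ(7)) = (5,6) ∈ E(G2) ✓
  (1,2) → (φ(1),φ(2)) = (2,3) ∈ E(G2) ✓
  (1,3) → (φ(1),φ(3)) = (3,4) ∈ E(G2) ✓
  (2,3) → (φ(2),φ(3)) = (2,4) ∈ E(G2) ✓
  (2,4) → (φ(2),φ(4)) = (0,2) ∈ E(G2) ✓
  (2,6) → (φ(2),φ(6)) = (1,2) ∈ E(G2) ✓
  (3,4) → (φ(3),φ(4)) = (0,4) ∈ E(G2) ✓
  (3,5) → (φ(3),φ(5)) = (4,7) ∈ E(G2) ✓
  (3,6) → (φ(3),φ(6)) = (1,4) ∈ E(G2) ✓
  (4,6) → (φ(4),φ(6)) = (0,1) ∈ E(G2) ✓
  (4,7) → (φ(4),φ(7)) = (0,6) ∈ E(G2) ✓
  (5,6) → (φ(5),φ(6)) = (1,7) ∈ E(G2) ✓
  (5,7) → (φ(5),φ(7)) = (6,7) ∈ E(G2) ✓
  (6,7) → (φ(6),φ(7)) = (1,6) ∈ E(G2) ✓
All 17 edges of G1 map to edges of G2, and |E(G1)| = |E(G2)| = 17, so φ is a bijection on edges as well as vertices. Hence G1 ≅ G2.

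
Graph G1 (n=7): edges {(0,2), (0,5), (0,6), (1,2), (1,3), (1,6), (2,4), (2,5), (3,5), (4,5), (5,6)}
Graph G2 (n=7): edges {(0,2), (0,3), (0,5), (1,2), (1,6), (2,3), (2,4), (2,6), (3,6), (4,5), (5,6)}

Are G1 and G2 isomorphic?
Yes, isomorphic

The graphs are isomorphic.
One valid mapping φ: V(G1) → V(G2): 0→3, 1→5, 2→6, 3→4, 4→1, 5→2, 6→0

Verify φ preserves adjacency — for each edge of G1, its image is an edge of G2:
  (0,2) → (φ(0),φ(2)) = (3,6) ∈ E(G2) ✓
  (0,5) → (φ(0),φ(5)) = (2,3) ∈ E(G2) ✓
  (0,6) → (φ(0),φ(6)) = (0,3) ∈ E(G2) ✓
  (1,2) → (φ(1),φ(2)) = (5,6) ∈ E(G2) ✓
  (1,3) → (φ(1),φ(3)) = (4,5) ∈ E(G2) ✓
  (1,6) → (φ(1),φ(6)) = (0,5) ∈ E(G2) ✓
  (2,4) → (φ(2),φ(4)) = (1,6) ∈ E(G2) ✓
  (2,5) → (φ(2),φ(5)) = (2,6) ∈ E(G2) ✓
  (3,5) → (φ(3),φ(5)) = (2,4) ∈ E(G2) ✓
  (4,5) → (φ(4),φ(5)) = (1,2) ∈ E(G2) ✓
  (5,6) → (φ(5),φ(6)) = (0,2) ∈ E(G2) ✓
All 11 edges of G1 map to edges of G2, and |E(G1)| = |E(G2)| = 11, so φ is a bijection on edges as well as vertices. Hence G1 ≅ G2.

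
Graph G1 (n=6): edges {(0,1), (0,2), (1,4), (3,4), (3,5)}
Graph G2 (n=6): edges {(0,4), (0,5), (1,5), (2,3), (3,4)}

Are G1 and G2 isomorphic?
Yes, isomorphic

The graphs are isomorphic.
One valid mapping φ: V(G1) → V(G2): 0→3, 1→4, 2→2, 3→5, 4→0, 5→1

Verify φ preserves adjacency — for each edge of G1, its image is an edge of G2:
  (0,1) → (φ(0),φ(1)) = (3,4) ∈ E(G2) ✓
  (0,2) → (φ(0),φ(2)) = (2,3) ∈ E(G2) ✓
  (1,4) → (φ(1),φ(4)) = (0,4) ∈ E(G2) ✓
  (3,4) → (φ(3),φ(4)) = (0,5) ∈ E(G2) ✓
  (3,5) → (φ(3),φ(5)) = (1,5) ∈ E(G2) ✓
All 5 edges of G1 map to edges of G2, and |E(G1)| = |E(G2)| = 5, so φ is a bijection on edges as well as vertices. Hence G1 ≅ G2.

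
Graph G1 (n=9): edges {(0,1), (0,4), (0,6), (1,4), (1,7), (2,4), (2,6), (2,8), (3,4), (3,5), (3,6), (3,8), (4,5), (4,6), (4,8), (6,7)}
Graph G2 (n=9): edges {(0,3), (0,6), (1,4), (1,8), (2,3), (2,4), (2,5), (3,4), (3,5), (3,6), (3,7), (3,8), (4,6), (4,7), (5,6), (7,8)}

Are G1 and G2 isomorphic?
Yes, isomorphic

The graphs are isomorphic.
One valid mapping φ: V(G1) → V(G2): 0→7, 1→8, 2→2, 3→6, 4→3, 5→0, 6→4, 7→1, 8→5

Verify φ preserves adjacency — for each edge of G1, its image is an edge of G2:
  (0,1) → (φ(0),φ(1)) = (7,8) ∈ E(G2) ✓
  (0,4) → (φ(0),φ(4)) = (3,7) ∈ E(G2) ✓
  (0,6) → (φ(0),φ(6)) = (4,7) ∈ E(G2) ✓
  (1,4) → (φ(1),φ(4)) = (3,8) ∈ E(G2) ✓
  (1,7) → (φ(1),φ(7)) = (1,8) ∈ E(G2) ✓
  (2,4) → (φ(2),φ(4)) = (2,3) ∈ E(G2) ✓
  (2,6) → (φ(2),φ(6)) = (2,4) ∈ E(G2) ✓
  (2,8) → (φ(2),φ(8)) = (2,5) ∈ E(G2) ✓
  (3,4) → (φ(3),φ(4)) = (3,6) ∈ E(G2) ✓
  (3,5) → (φ(3),φ(5)) = (0,6) ∈ E(G2) ✓
  (3,6) → (φ(3),φ(6)) = (4,6) ∈ E(G2) ✓
  (3,8) → (φ(3),φ(8)) = (5,6) ∈ E(G2) ✓
  (4,5) → (φ(4),φ(5)) = (0,3) ∈ E(G2) ✓
  (4,6) → (φ(4),φ(6)) = (3,4) ∈ E(G2) ✓
  (4,8) → (φ(4),φ(8)) = (3,5) ∈ E(G2) ✓
  (6,7) → (φ(6),φ(7)) = (1,4) ∈ E(G2) ✓
All 16 edges of G1 map to edges of G2, and |E(G1)| = |E(G2)| = 16, so φ is a bijection on edges as well as vertices. Hence G1 ≅ G2.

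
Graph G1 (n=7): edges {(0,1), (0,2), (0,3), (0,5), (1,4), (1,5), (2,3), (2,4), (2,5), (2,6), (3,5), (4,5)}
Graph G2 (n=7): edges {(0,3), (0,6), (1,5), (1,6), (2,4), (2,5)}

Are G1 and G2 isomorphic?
No, not isomorphic

The graphs are NOT isomorphic.

Counting triangles (3-cliques): G1 has 7, G2 has 0.
Triangle count is an isomorphism invariant, so differing triangle counts rule out isomorphism.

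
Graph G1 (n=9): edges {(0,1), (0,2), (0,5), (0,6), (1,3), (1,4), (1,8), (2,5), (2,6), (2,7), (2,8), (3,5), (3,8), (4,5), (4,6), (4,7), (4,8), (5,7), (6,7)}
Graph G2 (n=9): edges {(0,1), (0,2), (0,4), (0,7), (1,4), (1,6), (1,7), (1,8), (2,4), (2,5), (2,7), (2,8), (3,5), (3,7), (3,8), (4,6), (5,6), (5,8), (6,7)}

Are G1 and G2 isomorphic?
Yes, isomorphic

The graphs are isomorphic.
One valid mapping φ: V(G1) → V(G2): 0→6, 1→5, 2→1, 3→3, 4→2, 5→7, 6→4, 7→0, 8→8

Verify φ preserves adjacency — for each edge of G1, its image is an edge of G2:
  (0,1) → (φ(0),φ(1)) = (5,6) ∈ E(G2) ✓
  (0,2) → (φ(0),φ(2)) = (1,6) ∈ E(G2) ✓
  (0,5) → (φ(0),φ(5)) = (6,7) ∈ E(G2) ✓
  (0,6) → (φ(0),φ(6)) = (4,6) ∈ E(G2) ✓
  (1,3) → (φ(1),φ(3)) = (3,5) ∈ E(G2) ✓
  (1,4) → (φ(1),φ(4)) = (2,5) ∈ E(G2) ✓
  (1,8) → (φ(1),φ(8)) = (5,8) ∈ E(G2) ✓
  (2,5) → (φ(2),φ(5)) = (1,7) ∈ E(G2) ✓
  (2,6) → (φ(2),φ(6)) = (1,4) ∈ E(G2) ✓
  (2,7) → (φ(2),φ(7)) = (0,1) ∈ E(G2) ✓
  (2,8) → (φ(2),φ(8)) = (1,8) ∈ E(G2) ✓
  (3,5) → (φ(3),φ(5)) = (3,7) ∈ E(G2) ✓
  (3,8) → (φ(3),φ(8)) = (3,8) ∈ E(G2) ✓
  (4,5) → (φ(4),φ(5)) = (2,7) ∈ E(G2) ✓
  (4,6) → (φ(4),φ(6)) = (2,4) ∈ E(G2) ✓
  (4,7) → (φ(4),φ(7)) = (0,2) ∈ E(G2) ✓
  (4,8) → (φ(4),φ(8)) = (2,8) ∈ E(G2) ✓
  (5,7) → (φ(5),φ(7)) = (0,7) ∈ E(G2) ✓
  (6,7) → (φ(6),φ(7)) = (0,4) ∈ E(G2) ✓
All 19 edges of G1 map to edges of G2, and |E(G1)| = |E(G2)| = 19, so φ is a bijection on edges as well as vertices. Hence G1 ≅ G2.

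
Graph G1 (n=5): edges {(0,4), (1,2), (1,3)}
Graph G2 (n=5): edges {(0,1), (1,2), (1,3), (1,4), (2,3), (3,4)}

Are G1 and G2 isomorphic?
No, not isomorphic

The graphs are NOT isomorphic.

Counting triangles (3-cliques): G1 has 0, G2 has 2.
Triangle count is an isomorphism invariant, so differing triangle counts rule out isomorphism.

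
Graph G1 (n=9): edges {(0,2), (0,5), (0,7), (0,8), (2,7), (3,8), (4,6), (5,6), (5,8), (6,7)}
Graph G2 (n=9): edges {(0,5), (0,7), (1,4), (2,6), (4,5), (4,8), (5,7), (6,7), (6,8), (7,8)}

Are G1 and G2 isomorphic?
Yes, isomorphic

The graphs are isomorphic.
One valid mapping φ: V(G1) → V(G2): 0→7, 1→3, 2→0, 3→2, 4→1, 5→8, 6→4, 7→5, 8→6

Verify φ preserves adjacency — for each edge of G1, its image is an edge of G2:
  (0,2) → (φ(0),φ(2)) = (0,7) ∈ E(G2) ✓
  (0,5) → (φ(0),φ(5)) = (7,8) ∈ E(G2) ✓
  (0,7) → (φ(0),φ(7)) = (5,7) ∈ E(G2) ✓
  (0,8) → (φ(0),φ(8)) = (6,7) ∈ E(G2) ✓
  (2,7) → (φ(2),φ(7)) = (0,5) ∈ E(G2) ✓
  (3,8) → (φ(3),φ(8)) = (2,6) ∈ E(G2) ✓
  (4,6) → (φ(4),φ(6)) = (1,4) ∈ E(G2) ✓
  (5,6) → (φ(5),φ(6)) = (4,8) ∈ E(G2) ✓
  (5,8) → (φ(5),φ(8)) = (6,8) ∈ E(G2) ✓
  (6,7) → (φ(6),φ(7)) = (4,5) ∈ E(G2) ✓
All 10 edges of G1 map to edges of G2, and |E(G1)| = |E(G2)| = 10, so φ is a bijection on edges as well as vertices. Hence G1 ≅ G2.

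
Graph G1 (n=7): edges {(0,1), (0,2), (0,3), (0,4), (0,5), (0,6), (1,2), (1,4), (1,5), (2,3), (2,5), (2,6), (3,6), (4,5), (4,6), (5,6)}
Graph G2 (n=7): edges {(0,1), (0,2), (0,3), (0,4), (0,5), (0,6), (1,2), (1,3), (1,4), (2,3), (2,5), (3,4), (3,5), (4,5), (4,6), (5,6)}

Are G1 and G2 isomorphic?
Yes, isomorphic

The graphs are isomorphic.
One valid mapping φ: V(G1) → V(G2): 0→0, 1→1, 2→4, 3→6, 4→2, 5→3, 6→5

Verify φ preserves adjacency — for each edge of G1, its image is an edge of G2:
  (0,1) → (φ(0),φ(1)) = (0,1) ∈ E(G2) ✓
  (0,2) → (φ(0),φ(2)) = (0,4) ∈ E(G2) ✓
  (0,3) → (φ(0),φ(3)) = (0,6) ∈ E(G2) ✓
  (0,4) → (φ(0),φ(4)) = (0,2) ∈ E(G2) ✓
  (0,5) → (φ(0),φ(5)) = (0,3) ∈ E(G2) ✓
  (0,6) → (φ(0),φ(6)) = (0,5) ∈ E(G2) ✓
  (1,2) → (φ(1),φ(2)) = (1,4) ∈ E(G2) ✓
  (1,4) → (φ(1),φ(4)) = (1,2) ∈ E(G2) ✓
  (1,5) → (φ(1),φ(5)) = (1,3) ∈ E(G2) ✓
  (2,3) → (φ(2),φ(3)) = (4,6) ∈ E(G2) ✓
  (2,5) → (φ(2),φ(5)) = (3,4) ∈ E(G2) ✓
  (2,6) → (φ(2),φ(6)) = (4,5) ∈ E(G2) ✓
  (3,6) → (φ(3),φ(6)) = (5,6) ∈ E(G2) ✓
  (4,5) → (φ(4),φ(5)) = (2,3) ∈ E(G2) ✓
  (4,6) → (φ(4),φ(6)) = (2,5) ∈ E(G2) ✓
  (5,6) → (φ(5),φ(6)) = (3,5) ∈ E(G2) ✓
All 16 edges of G1 map to edges of G2, and |E(G1)| = |E(G2)| = 16, so φ is a bijection on edges as well as vertices. Hence G1 ≅ G2.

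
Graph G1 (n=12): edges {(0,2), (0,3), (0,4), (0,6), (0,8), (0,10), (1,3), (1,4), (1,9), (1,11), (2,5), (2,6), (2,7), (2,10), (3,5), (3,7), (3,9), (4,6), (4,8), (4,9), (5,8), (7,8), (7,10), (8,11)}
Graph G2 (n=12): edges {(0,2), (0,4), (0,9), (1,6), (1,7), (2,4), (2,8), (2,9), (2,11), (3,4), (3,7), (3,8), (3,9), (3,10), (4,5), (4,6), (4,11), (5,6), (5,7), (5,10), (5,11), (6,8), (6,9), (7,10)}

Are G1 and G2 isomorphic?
Yes, isomorphic

The graphs are isomorphic.
One valid mapping φ: V(G1) → V(G2): 0→4, 1→7, 2→2, 3→3, 4→5, 5→8, 6→11, 7→9, 8→6, 9→10, 10→0, 11→1

Verify φ preserves adjacency — for each edge of G1, its image is an edge of G2:
  (0,2) → (φ(0),φ(2)) = (2,4) ∈ E(G2) ✓
  (0,3) → (φ(0),φ(3)) = (3,4) ∈ E(G2) ✓
  (0,4) → (φ(0),φ(4)) = (4,5) ∈ E(G2) ✓
  (0,6) → (φ(0),φ(6)) = (4,11) ∈ E(G2) ✓
  (0,8) → (φ(0),φ(8)) = (4,6) ∈ E(G2) ✓
  (0,10) → (φ(0),φ(10)) = (0,4) ∈ E(G2) ✓
  (1,3) → (φ(1),φ(3)) = (3,7) ∈ E(G2) ✓
  (1,4) → (φ(1),φ(4)) = (5,7) ∈ E(G2) ✓
  (1,9) → (φ(1),φ(9)) = (7,10) ∈ E(G2) ✓
  (1,11) → (φ(1),φ(11)) = (1,7) ∈ E(G2) ✓
  (2,5) → (φ(2),φ(5)) = (2,8) ∈ E(G2) ✓
  (2,6) → (φ(2),φ(6)) = (2,11) ∈ E(G2) ✓
  (2,7) → (φ(2),φ(7)) = (2,9) ∈ E(G2) ✓
  (2,10) → (φ(2),φ(10)) = (0,2) ∈ E(G2) ✓
  (3,5) → (φ(3),φ(5)) = (3,8) ∈ E(G2) ✓
  (3,7) → (φ(3),φ(7)) = (3,9) ∈ E(G2) ✓
  (3,9) → (φ(3),φ(9)) = (3,10) ∈ E(G2) ✓
  (4,6) → (φ(4),φ(6)) = (5,11) ∈ E(G2) ✓
  (4,8) → (φ(4),φ(8)) = (5,6) ∈ E(G2) ✓
  (4,9) → (φ(4),φ(9)) = (5,10) ∈ E(G2) ✓
  (5,8) → (φ(5),φ(8)) = (6,8) ∈ E(G2) ✓
  (7,8) → (φ(7),φ(8)) = (6,9) ∈ E(G2) ✓
  (7,10) → (φ(7),φ(10)) = (0,9) ∈ E(G2) ✓
  (8,11) → (φ(8),φ(11)) = (1,6) ∈ E(G2) ✓
All 24 edges of G1 map to edges of G2, and |E(G1)| = |E(G2)| = 24, so φ is a bijection on edges as well as vertices. Hence G1 ≅ G2.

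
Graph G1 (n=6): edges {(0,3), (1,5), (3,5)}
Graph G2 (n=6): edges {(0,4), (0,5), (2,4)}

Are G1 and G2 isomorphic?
Yes, isomorphic

The graphs are isomorphic.
One valid mapping φ: V(G1) → V(G2): 0→2, 1→5, 2→3, 3→4, 4→1, 5→0

Verify φ preserves adjacency — for each edge of G1, its image is an edge of G2:
  (0,3) → (φ(0),φ(3)) = (2,4) ∈ E(G2) ✓
  (1,5) → (φ(1),φ(5)) = (0,5) ∈ E(G2) ✓
  (3,5) → (φ(3),φ(5)) = (0,4) ∈ E(G2) ✓
All 3 edges of G1 map to edges of G2, and |E(G1)| = |E(G2)| = 3, so φ is a bijection on edges as well as vertices. Hence G1 ≅ G2.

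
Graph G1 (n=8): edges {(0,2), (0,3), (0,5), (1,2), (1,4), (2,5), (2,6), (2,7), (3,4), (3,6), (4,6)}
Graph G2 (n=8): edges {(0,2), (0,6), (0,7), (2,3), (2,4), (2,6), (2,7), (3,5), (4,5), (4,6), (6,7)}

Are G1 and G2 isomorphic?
No, not isomorphic

The graphs are NOT isomorphic.

Counting triangles (3-cliques): G1 has 2, G2 has 5.
Triangle count is an isomorphism invariant, so differing triangle counts rule out isomorphism.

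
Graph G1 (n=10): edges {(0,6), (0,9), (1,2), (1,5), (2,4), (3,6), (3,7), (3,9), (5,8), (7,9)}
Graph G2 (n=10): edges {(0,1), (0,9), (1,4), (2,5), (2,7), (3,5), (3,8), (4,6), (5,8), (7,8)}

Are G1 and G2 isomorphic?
Yes, isomorphic

The graphs are isomorphic.
One valid mapping φ: V(G1) → V(G2): 0→2, 1→1, 2→0, 3→8, 4→9, 5→4, 6→7, 7→3, 8→6, 9→5

Verify φ preserves adjacency — for each edge of G1, its image is an edge of G2:
  (0,6) → (φ(0),φ(6)) = (2,7) ∈ E(G2) ✓
  (0,9) → (φ(0),φ(9)) = (2,5) ∈ E(G2) ✓
  (1,2) → (φ(1),φ(2)) = (0,1) ∈ E(G2) ✓
  (1,5) → (φ(1),φ(5)) = (1,4) ∈ E(G2) ✓
  (2,4) → (φ(2),φ(4)) = (0,9) ∈ E(G2) ✓
  (3,6) → (φ(3),φ(6)) = (7,8) ∈ E(G2) ✓
  (3,7) → (φ(3),φ(7)) = (3,8) ∈ E(G2) ✓
  (3,9) → (φ(3),φ(9)) = (5,8) ∈ E(G2) ✓
  (5,8) → (φ(5),φ(8)) = (4,6) ∈ E(G2) ✓
  (7,9) → (φ(7),φ(9)) = (3,5) ∈ E(G2) ✓
All 10 edges of G1 map to edges of G2, and |E(G1)| = |E(G2)| = 10, so φ is a bijection on edges as well as vertices. Hence G1 ≅ G2.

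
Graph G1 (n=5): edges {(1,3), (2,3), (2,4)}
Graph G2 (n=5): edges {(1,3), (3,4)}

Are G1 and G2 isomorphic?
No, not isomorphic

The graphs are NOT isomorphic.

Connected components of G1: 2 component(s) with vertex sets [[0], [1, 2, 3, 4]], sizes [1, 4].
Connected components of G2: 3 component(s) with vertex sets [[0], [2], [1, 3, 4]], sizes [1, 1, 3].
The number of connected components (and the multiset of component sizes) is an isomorphism invariant — an isomorphism maps each component of G1 bijectively onto a component of G2. Since G1 has 2 component(s) and G2 has 3, they cannot be isomorphic.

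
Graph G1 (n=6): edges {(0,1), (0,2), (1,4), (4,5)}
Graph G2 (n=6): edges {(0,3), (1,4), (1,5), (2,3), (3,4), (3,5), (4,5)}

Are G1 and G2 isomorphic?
No, not isomorphic

The graphs are NOT isomorphic.

Degrees in G1: deg(0)=2, deg(1)=2, deg(2)=1, deg(3)=0, deg(4)=2, deg(5)=1.
Sorted degree sequence of G1: [2, 2, 2, 1, 1, 0].
Degrees in G2: deg(0)=1, deg(1)=2, deg(2)=1, deg(3)=4, deg(4)=3, deg(5)=3.
Sorted degree sequence of G2: [4, 3, 3, 2, 1, 1].
The (sorted) degree sequence is an isomorphism invariant, so since G1 and G2 have different degree sequences they cannot be isomorphic.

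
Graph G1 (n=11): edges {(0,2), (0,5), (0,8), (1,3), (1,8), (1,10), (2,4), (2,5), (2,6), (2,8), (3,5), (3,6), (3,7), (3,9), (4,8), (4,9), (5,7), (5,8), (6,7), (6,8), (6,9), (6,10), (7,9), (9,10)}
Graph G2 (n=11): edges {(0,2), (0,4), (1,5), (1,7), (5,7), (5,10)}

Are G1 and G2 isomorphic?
No, not isomorphic

The graphs are NOT isomorphic.

Connected components of G1: 1 component(s) with vertex sets [[0, 1, 2, 3, 4, 5, 6, 7, 8, 9, 10]], sizes [11].
Connected components of G2: 6 component(s) with vertex sets [[3], [6], [8], [9], [0, 2, 4], [1, 5, 7, 10]], sizes [1, 1, 1, 1, 3, 4].
The number of connected components (and the multiset of component sizes) is an isomorphism invariant — an isomorphism maps each component of G1 bijectively onto a component of G2. Since G1 has 1 component(s) and G2 has 6, they cannot be isomorphic.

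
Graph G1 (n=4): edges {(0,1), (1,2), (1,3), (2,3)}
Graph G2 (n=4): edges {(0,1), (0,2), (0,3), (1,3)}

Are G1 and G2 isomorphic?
Yes, isomorphic

The graphs are isomorphic.
One valid mapping φ: V(G1) → V(G2): 0→2, 1→0, 2→3, 3→1

Verify φ preserves adjacency — for each edge of G1, its image is an edge of G2:
  (0,1) → (φ(0),φ(1)) = (0,2) ∈ E(G2) ✓
  (1,2) → (φ(1),φ(2)) = (0,3) ∈ E(G2) ✓
  (1,3) → (φ(1),φ(3)) = (0,1) ∈ E(G2) ✓
  (2,3) → (φ(2),φ(3)) = (1,3) ∈ E(G2) ✓
All 4 edges of G1 map to edges of G2, and |E(G1)| = |E(G2)| = 4, so φ is a bijection on edges as well as vertices. Hence G1 ≅ G2.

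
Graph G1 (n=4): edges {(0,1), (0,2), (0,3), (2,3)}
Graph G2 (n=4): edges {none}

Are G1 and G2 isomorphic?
No, not isomorphic

The graphs are NOT isomorphic.

Degrees in G1: deg(0)=3, deg(1)=1, deg(2)=2, deg(3)=2.
Sorted degree sequence of G1: [3, 2, 2, 1].
Degrees in G2: deg(0)=0, deg(1)=0, deg(2)=0, deg(3)=0.
Sorted degree sequence of G2: [0, 0, 0, 0].
The (sorted) degree sequence is an isomorphism invariant, so since G1 and G2 have different degree sequences they cannot be isomorphic.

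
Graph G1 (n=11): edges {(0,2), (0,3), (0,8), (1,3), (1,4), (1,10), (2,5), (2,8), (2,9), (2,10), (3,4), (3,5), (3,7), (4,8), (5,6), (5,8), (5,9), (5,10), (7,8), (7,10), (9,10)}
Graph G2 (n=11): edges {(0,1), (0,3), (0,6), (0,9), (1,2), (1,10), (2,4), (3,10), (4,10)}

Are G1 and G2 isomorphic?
No, not isomorphic

The graphs are NOT isomorphic.

Connected components of G1: 1 component(s) with vertex sets [[0, 1, 2, 3, 4, 5, 6, 7, 8, 9, 10]], sizes [11].
Connected components of G2: 4 component(s) with vertex sets [[5], [7], [8], [0, 1, 2, 3, 4, 6, 9, 10]], sizes [1, 1, 1, 8].
The number of connected components (and the multiset of component sizes) is an isomorphism invariant — an isomorphism maps each component of G1 bijectively onto a component of G2. Since G1 has 1 component(s) and G2 has 4, they cannot be isomorphic.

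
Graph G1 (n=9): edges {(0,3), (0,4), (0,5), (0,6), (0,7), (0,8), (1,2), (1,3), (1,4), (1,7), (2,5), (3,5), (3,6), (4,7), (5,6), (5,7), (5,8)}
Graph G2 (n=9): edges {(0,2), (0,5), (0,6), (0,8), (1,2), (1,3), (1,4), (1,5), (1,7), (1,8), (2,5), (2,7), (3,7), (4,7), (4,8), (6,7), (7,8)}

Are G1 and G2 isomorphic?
Yes, isomorphic

The graphs are isomorphic.
One valid mapping φ: V(G1) → V(G2): 0→1, 1→0, 2→6, 3→8, 4→5, 5→7, 6→4, 7→2, 8→3

Verify φ preserves adjacency — for each edge of G1, its image is an edge of G2:
  (0,3) → (φ(0),φ(3)) = (1,8) ∈ E(G2) ✓
  (0,4) → (φ(0),φ(4)) = (1,5) ∈ E(G2) ✓
  (0,5) → (φ(0),φ(5)) = (1,7) ∈ E(G2) ✓
  (0,6) → (φ(0),φ(6)) = (1,4) ∈ E(G2) ✓
  (0,7) → (φ(0),φ(7)) = (1,2) ∈ E(G2) ✓
  (0,8) → (φ(0),φ(8)) = (1,3) ∈ E(G2) ✓
  (1,2) → (φ(1),φ(2)) = (0,6) ∈ E(G2) ✓
  (1,3) → (φ(1),φ(3)) = (0,8) ∈ E(G2) ✓
  (1,4) → (φ(1),φ(4)) = (0,5) ∈ E(G2) ✓
  (1,7) → (φ(1),φ(7)) = (0,2) ∈ E(G2) ✓
  (2,5) → (φ(2),φ(5)) = (6,7) ∈ E(G2) ✓
  (3,5) → (φ(3),φ(5)) = (7,8) ∈ E(G2) ✓
  (3,6) → (φ(3),φ(6)) = (4,8) ∈ E(G2) ✓
  (4,7) → (φ(4),φ(7)) = (2,5) ∈ E(G2) ✓
  (5,6) → (φ(5),φ(6)) = (4,7) ∈ E(G2) ✓
  (5,7) → (φ(5),φ(7)) = (2,7) ∈ E(G2) ✓
  (5,8) → (φ(5),φ(8)) = (3,7) ∈ E(G2) ✓
All 17 edges of G1 map to edges of G2, and |E(G1)| = |E(G2)| = 17, so φ is a bijection on edges as well as vertices. Hence G1 ≅ G2.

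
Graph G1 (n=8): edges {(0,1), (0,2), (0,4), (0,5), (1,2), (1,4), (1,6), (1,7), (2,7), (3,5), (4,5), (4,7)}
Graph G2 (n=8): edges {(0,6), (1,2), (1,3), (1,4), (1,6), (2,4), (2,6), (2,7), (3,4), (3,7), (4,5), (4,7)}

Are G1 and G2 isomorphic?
Yes, isomorphic

The graphs are isomorphic.
One valid mapping φ: V(G1) → V(G2): 0→2, 1→4, 2→7, 3→0, 4→1, 5→6, 6→5, 7→3

Verify φ preserves adjacency — for each edge of G1, its image is an edge of G2:
  (0,1) → (φ(0),φ(1)) = (2,4) ∈ E(G2) ✓
  (0,2) → (φ(0),φ(2)) = (2,7) ∈ E(G2) ✓
  (0,4) → (φ(0),φ(4)) = (1,2) ∈ E(G2) ✓
  (0,5) → (φ(0),φ(5)) = (2,6) ∈ E(G2) ✓
  (1,2) → (φ(1),φ(2)) = (4,7) ∈ E(G2) ✓
  (1,4) → (φ(1),φ(4)) = (1,4) ∈ E(G2) ✓
  (1,6) → (φ(1),φ(6)) = (4,5) ∈ E(G2) ✓
  (1,7) → (φ(1),φ(7)) = (3,4) ∈ E(G2) ✓
  (2,7) → (φ(2),φ(7)) = (3,7) ∈ E(G2) ✓
  (3,5) → (φ(3),φ(5)) = (0,6) ∈ E(G2) ✓
  (4,5) → (φ(4),φ(5)) = (1,6) ∈ E(G2) ✓
  (4,7) → (φ(4),φ(7)) = (1,3) ∈ E(G2) ✓
All 12 edges of G1 map to edges of G2, and |E(G1)| = |E(G2)| = 12, so φ is a bijection on edges as well as vertices. Hence G1 ≅ G2.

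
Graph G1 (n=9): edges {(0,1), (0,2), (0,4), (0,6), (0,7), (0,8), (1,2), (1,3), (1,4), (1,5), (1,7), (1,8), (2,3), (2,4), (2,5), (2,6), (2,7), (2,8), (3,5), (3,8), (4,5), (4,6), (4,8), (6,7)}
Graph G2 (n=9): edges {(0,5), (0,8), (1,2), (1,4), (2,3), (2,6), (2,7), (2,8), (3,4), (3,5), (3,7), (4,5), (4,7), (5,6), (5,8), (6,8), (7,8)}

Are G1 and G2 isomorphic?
No, not isomorphic

The graphs are NOT isomorphic.

Counting triangles (3-cliques): G1 has 26, G2 has 7.
Triangle count is an isomorphism invariant, so differing triangle counts rule out isomorphism.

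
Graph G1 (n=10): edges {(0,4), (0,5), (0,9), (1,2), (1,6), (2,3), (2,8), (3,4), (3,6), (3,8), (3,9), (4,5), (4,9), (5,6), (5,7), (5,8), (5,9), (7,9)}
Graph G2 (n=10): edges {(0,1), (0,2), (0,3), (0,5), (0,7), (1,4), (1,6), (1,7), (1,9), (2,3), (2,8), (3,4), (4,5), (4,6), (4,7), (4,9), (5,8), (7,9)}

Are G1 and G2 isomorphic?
Yes, isomorphic

The graphs are isomorphic.
One valid mapping φ: V(G1) → V(G2): 0→9, 1→8, 2→2, 3→0, 4→7, 5→4, 6→5, 7→6, 8→3, 9→1

Verify φ preserves adjacency — for each edge of G1, its image is an edge of G2:
  (0,4) → (φ(0),φ(4)) = (7,9) ∈ E(G2) ✓
  (0,5) → (φ(0),φ(5)) = (4,9) ∈ E(G2) ✓
  (0,9) → (φ(0),φ(9)) = (1,9) ∈ E(G2) ✓
  (1,2) → (φ(1),φ(2)) = (2,8) ∈ E(G2) ✓
  (1,6) → (φ(1),φ(6)) = (5,8) ∈ E(G2) ✓
  (2,3) → (φ(2),φ(3)) = (0,2) ∈ E(G2) ✓
  (2,8) → (φ(2),φ(8)) = (2,3) ∈ E(G2) ✓
  (3,4) → (φ(3),φ(4)) = (0,7) ∈ E(G2) ✓
  (3,6) → (φ(3),φ(6)) = (0,5) ∈ E(G2) ✓
  (3,8) → (φ(3),φ(8)) = (0,3) ∈ E(G2) ✓
  (3,9) → (φ(3),φ(9)) = (0,1) ∈ E(G2) ✓
  (4,5) → (φ(4),φ(5)) = (4,7) ∈ E(G2) ✓
  (4,9) → (φ(4),φ(9)) = (1,7) ∈ E(G2) ✓
  (5,6) → (φ(5),φ(6)) = (4,5) ∈ E(G2) ✓
  (5,7) → (φ(5),φ(7)) = (4,6) ∈ E(G2) ✓
  (5,8) → (φ(5),φ(8)) = (3,4) ∈ E(G2) ✓
  (5,9) → (φ(5),φ(9)) = (1,4) ∈ E(G2) ✓
  (7,9) → (φ(7),φ(9)) = (1,6) ∈ E(G2) ✓
All 18 edges of G1 map to edges of G2, and |E(G1)| = |E(G2)| = 18, so φ is a bijection on edges as well as vertices. Hence G1 ≅ G2.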